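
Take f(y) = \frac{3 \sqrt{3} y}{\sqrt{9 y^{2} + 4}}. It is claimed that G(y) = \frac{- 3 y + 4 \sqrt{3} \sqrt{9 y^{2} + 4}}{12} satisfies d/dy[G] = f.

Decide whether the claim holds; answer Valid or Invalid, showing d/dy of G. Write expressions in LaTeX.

d/dy[G] = \frac{12 \sqrt{3} y - \sqrt{9 y^{2} + 4}}{4 \sqrt{9 y^{2} + 4}}
d/dy[G] - f(y) = - \frac{1}{4} != 0.

Invalid: d/dy[G] - f = - \frac{1}{4}, which is not 0.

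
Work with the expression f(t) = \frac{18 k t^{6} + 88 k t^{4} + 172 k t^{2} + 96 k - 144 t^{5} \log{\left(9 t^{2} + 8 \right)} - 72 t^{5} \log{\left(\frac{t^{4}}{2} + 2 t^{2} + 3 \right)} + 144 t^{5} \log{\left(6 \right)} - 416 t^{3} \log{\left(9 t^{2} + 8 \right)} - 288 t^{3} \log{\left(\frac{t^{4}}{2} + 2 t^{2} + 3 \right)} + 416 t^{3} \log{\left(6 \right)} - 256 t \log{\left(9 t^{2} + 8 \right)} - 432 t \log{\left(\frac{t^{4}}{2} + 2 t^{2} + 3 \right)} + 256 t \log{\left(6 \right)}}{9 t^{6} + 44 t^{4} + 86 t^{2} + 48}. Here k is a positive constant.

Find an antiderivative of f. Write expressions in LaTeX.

An antiderivative F(t) passes only if d/dt[F] lands on f(t) exactly.
Check: d/dt[2 k t - 4 \log{\left(9 t^{2} + 8 \right)} \log{\left(\frac{t^{4}}{2} + 2 t^{2} + 3 \right)} + 4 \log{\left(6 \right)} \log{\left(\frac{t^{4}}{2} + 2 t^{2} + 3 \right)}] = \frac{18 k t^{6} + 88 k t^{4} + 172 k t^{2} + 96 k - 144 t^{5} \log{\left(9 t^{2} + 8 \right)} - 72 t^{5} \log{\left(\frac{t^{4}}{2} + 2 t^{2} + 3 \right)} + 144 t^{5} \log{\left(6 \right)} - 416 t^{3} \log{\left(9 t^{2} + 8 \right)} - 288 t^{3} \log{\left(\frac{t^{4}}{2} + 2 t^{2} + 3 \right)} + 416 t^{3} \log{\left(6 \right)} - 256 t \log{\left(9 t^{2} + 8 \right)} - 432 t \log{\left(\frac{t^{4}}{2} + 2 t^{2} + 3 \right)} + 256 t \log{\left(6 \right)}}{9 t^{6} + 44 t^{4} + 86 t^{2} + 48} = f(t).

An antiderivative is F(t) = 2 k t - 4 \log{\left(9 t^{2} + 8 \right)} \log{\left(\frac{t^{4}}{2} + 2 t^{2} + 3 \right)} + 4 \log{\left(6 \right)} \log{\left(\frac{t^{4}}{2} + 2 t^{2} + 3 \right)}.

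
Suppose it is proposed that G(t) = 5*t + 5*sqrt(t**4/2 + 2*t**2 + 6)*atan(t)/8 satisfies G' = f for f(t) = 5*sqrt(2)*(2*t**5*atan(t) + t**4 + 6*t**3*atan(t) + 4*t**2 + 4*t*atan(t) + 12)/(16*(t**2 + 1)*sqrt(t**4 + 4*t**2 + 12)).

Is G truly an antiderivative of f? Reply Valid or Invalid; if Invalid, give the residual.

Invalid: d/dt[G] - f = 5, which is not 0.

d/dt[G] = (10*t**5*atan(t) + 5*t**4 + 30*t**3*atan(t) + 40*sqrt(2)*t**2*sqrt(t**4 + 4*t**2 + 12) + 20*t**2 + 20*t*atan(t) + 40*sqrt(2)*sqrt(t**4 + 4*t**2 + 12) + 60)/(8*sqrt(2)*t**2*sqrt(t**4 + 4*t**2 + 12) + 8*sqrt(2)*sqrt(t**4 + 4*t**2 + 12))
d/dt[G] - f(t) = 5 != 0.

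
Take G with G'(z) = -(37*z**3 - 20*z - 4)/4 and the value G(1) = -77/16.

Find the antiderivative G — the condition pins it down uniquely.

G(z) = -2*z**4 + z - 5*(1 - z**2/4)**2 - 1

Check a candidate G(z) by differentiating: d/dz[G] must match the given G'(z).
A general antiderivative is -2*z**4 + z - 5*(1 - z**2/4)**2 + C.
The condition gives C = -77/16 - (-61/16) = -1.
So G(z) = -2*z**4 + z - 5*(1 - z**2/4)**2 - 1.
Check: d/dz[-2*z**4 + z - 5*(1 - z**2/4)**2 - 1] = -37*z**3/4 + 5*z + 1, which equals G'(z).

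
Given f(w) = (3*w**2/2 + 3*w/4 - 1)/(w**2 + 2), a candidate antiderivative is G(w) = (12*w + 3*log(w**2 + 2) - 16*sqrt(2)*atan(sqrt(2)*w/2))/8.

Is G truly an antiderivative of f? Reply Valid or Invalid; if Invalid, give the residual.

Valid - differentiating G returns exactly f.

d/dw[G] = (6*w**2 + 3*w - 4)/(4*w**2 + 8)
This equals f(w) exactly, so the claim holds.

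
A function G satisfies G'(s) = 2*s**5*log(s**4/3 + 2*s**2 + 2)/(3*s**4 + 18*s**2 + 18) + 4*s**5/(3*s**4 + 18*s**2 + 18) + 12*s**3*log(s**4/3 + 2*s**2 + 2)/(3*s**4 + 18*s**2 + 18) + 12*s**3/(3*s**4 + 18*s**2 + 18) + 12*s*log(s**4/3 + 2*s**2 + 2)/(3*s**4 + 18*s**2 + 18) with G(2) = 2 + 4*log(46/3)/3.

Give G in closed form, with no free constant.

G(s) = (s**2*log(s**4/3 + 2*s**2 + 2) + 6)/3

G'(s) has the shape u'v + uv' for u = s**2/3 and v = log(s**4/3 + 2*s**2 + 2) — it is the derivative of the product u*v.
A general antiderivative is s**2*log(s**4/3 + 2*s**2 + 2)/3 + C.
The condition gives C = 2 + 4*log(46/3)/3 - (4*log(46/3)/3) = 2.
So G(s) = (s**2*log(s**4/3 + 2*s**2 + 2) + 6)/3.
Check: d/ds[(s**2*log(s**4/3 + 2*s**2 + 2) + 6)/3] = (2*s**5*log(s**4/3 + 2*s**2 + 2) + 4*s**5 + 12*s**3*log(s**4/3 + 2*s**2 + 2) + 12*s**3 + 12*s*log(s**4/3 + 2*s**2 + 2))/(3*s**4 + 18*s**2 + 18), which equals G'(s).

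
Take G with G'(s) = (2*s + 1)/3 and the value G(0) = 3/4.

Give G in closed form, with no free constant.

G(s) = s**2/3 + s/3 + 3/4

A candidate passes only if d/ds[G] lands on the given G'(s) exactly.
A general antiderivative is s**2/3 + s/3 + 3/4 + C.
The condition gives C = 3/4 - (3/4) = 0.
So G(s) = s**2/3 + s/3 + 3/4.
Check: d/ds[s**2/3 + s/3 + 3/4] = 2*s/3 + 1/3, which equals G'(s).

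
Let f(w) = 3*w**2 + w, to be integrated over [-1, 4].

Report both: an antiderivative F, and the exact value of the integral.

Antiderivative: F(w) = w**3 + w**2/2; value = 145/2

The integrand splits into summands that can be handled one at a time.
F(w) = w**3 + w**2/2 is an antiderivative of f.
Check: d/dw[w**3 + w**2/2] = 3*w**2 + w = f(w).
F(4) = 72; F(-1) = -1/2.
Integral = F(4) - F(-1) = 145/2.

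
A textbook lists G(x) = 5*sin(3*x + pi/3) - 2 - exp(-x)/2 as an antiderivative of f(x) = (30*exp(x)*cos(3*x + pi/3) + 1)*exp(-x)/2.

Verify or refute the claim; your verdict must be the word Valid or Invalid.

d/dx[G] = (30*exp(x)*cos(3*x + pi/3) + 1)*exp(-x)/2
This equals f(x) exactly, so the claim holds.

Valid - the claim checks out under differentiation.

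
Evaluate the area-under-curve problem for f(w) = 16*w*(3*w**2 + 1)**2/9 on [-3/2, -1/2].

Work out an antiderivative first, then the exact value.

Antiderivative: F(w) = 8*w**6/3 + 8*w**4/3 + 8*w**2/9; value = -409/9

f matches the chain-rule pattern g'(h)*h' with inner function h(w) = -2*w**2 - 2/3; substituting u = h(w) collapses the integral.
F(w) = 8*w**6/3 + 8*w**4/3 + 8*w**2/9 is an antiderivative of f.
Check: d/dw[8*w**6/3 + 8*w**4/3 + 8*w**2/9] = 16*w**5 + 32*w**3/3 + 16*w/9, which equals f(w).
F(-1/2) = 31/72; F(-3/2) = 367/8.
Integral = F(-1/2) - F(-3/2) = -409/9.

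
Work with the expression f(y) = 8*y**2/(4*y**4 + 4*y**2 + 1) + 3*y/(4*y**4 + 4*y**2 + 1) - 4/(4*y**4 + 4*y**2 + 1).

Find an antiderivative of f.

An antiderivative is F(y) = (-4*y - 3/4)/(2*y**2 + 1).

f has the shape u'v + uv' for u = 1/(2*y**2 + 1) and v = -4*y - 3/4 — it is the derivative of the product u*v.
Check: d/dy[(-4*y - 3/4)/(2*y**2 + 1)] = (8*y**2 + 3*y - 4)/(4*y**4 + 4*y**2 + 1), which equals f(y).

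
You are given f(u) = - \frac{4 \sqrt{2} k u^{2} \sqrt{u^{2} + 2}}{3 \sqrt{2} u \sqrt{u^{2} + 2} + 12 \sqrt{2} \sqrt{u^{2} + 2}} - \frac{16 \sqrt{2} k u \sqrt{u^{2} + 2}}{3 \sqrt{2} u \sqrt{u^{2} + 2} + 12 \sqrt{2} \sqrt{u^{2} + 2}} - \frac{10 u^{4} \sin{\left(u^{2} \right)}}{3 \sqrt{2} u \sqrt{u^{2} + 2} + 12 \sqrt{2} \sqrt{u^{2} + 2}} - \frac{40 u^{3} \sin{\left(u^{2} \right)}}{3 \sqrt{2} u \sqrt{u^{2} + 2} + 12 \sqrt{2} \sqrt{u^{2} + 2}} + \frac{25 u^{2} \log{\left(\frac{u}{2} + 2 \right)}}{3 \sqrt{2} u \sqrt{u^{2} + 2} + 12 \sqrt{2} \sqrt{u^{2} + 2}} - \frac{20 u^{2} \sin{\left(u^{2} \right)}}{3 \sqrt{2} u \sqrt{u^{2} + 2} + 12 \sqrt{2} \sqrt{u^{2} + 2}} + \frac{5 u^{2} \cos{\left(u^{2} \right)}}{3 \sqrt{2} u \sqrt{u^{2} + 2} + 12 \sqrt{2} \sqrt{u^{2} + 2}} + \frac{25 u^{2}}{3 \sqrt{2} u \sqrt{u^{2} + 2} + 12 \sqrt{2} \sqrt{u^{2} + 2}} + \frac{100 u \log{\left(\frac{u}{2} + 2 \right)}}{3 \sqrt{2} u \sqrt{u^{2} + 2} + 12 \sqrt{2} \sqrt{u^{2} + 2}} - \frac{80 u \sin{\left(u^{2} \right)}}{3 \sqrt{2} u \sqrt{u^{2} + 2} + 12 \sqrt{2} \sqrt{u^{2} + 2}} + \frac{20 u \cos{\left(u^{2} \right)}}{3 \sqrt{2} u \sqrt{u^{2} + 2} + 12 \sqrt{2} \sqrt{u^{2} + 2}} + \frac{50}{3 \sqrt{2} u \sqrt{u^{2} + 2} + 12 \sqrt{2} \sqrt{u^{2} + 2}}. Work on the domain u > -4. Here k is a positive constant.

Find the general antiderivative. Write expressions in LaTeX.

F(u) = - \frac{4 k u^{2} - 25 \sqrt{2} \sqrt{u^{2} + 2} \log{\left(\frac{u}{2} + 2 \right)} - 5 \sqrt{2} \sqrt{u^{2} + 2} \cos{\left(u^{2} \right)}}{6} + C

Integrate term by term and add the pieces.
Check: d/du[- \frac{4 k u^{2} - 25 \sqrt{2} \sqrt{u^{2} + 2} \log{\left(\frac{u}{2} + 2 \right)} - 5 \sqrt{2} \sqrt{u^{2} + 2} \cos{\left(u^{2} \right)}}{6}] = \frac{- 8 k u^{2} \sqrt{u^{2} + 2} - 32 k u \sqrt{u^{2} + 2} - 10 \sqrt{2} u^{4} \sin{\left(u^{2} \right)} - 40 \sqrt{2} u^{3} \sin{\left(u^{2} \right)} + 25 \sqrt{2} u^{2} \log{\left(\frac{u}{2} + 2 \right)} - 20 \sqrt{2} u^{2} \sin{\left(u^{2} \right)} + 5 \sqrt{2} u^{2} \cos{\left(u^{2} \right)} + 25 \sqrt{2} u^{2} + 100 \sqrt{2} u \log{\left(\frac{u}{2} + 2 \right)} - 80 \sqrt{2} u \sin{\left(u^{2} \right)} + 20 \sqrt{2} u \cos{\left(u^{2} \right)} + 50 \sqrt{2}}{6 u \sqrt{u^{2} + 2} + 24 \sqrt{u^{2} + 2}}, which equals f(u).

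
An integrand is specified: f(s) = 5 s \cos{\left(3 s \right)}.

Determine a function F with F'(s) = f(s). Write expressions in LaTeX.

An antiderivative is F(s) = \frac{5 s \sin{\left(3 s \right)}}{3} + \frac{5 \cos{\left(3 s \right)}}{9}.

A first test for any F(s): its s-derivative must equal f(s) identically.
Check: d/ds[\frac{5 s \sin{\left(3 s \right)}}{3} + \frac{5 \cos{\left(3 s \right)}}{9}] = 5 s \cos{\left(3 s \right)} = f(s).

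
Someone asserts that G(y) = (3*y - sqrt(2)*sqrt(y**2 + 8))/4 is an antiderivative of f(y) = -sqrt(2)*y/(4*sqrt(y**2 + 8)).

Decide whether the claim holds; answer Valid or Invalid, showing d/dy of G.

Invalid: d/dy[G] - f = 3/4, which is not 0.

d/dy[G] = (-sqrt(2)*y + 3*sqrt(y**2 + 8))/(4*sqrt(y**2 + 8))
d/dy[G] - f(y) = 3/4 != 0.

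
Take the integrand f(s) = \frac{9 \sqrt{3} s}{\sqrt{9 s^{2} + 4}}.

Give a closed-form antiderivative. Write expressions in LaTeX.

An antiderivative is F(s) = \sqrt{3} \sqrt{9 s^{2} + 4}.

f matches the chain-rule pattern g'(h)*h' with inner function h(s) = 3 s^{2} + \frac{4}{3}; substituting u = h(s) collapses the integral.
Check: d/ds[\sqrt{3} \sqrt{9 s^{2} + 4}] = \frac{9 \sqrt{3} s}{\sqrt{9 s^{2} + 4}} = f(s).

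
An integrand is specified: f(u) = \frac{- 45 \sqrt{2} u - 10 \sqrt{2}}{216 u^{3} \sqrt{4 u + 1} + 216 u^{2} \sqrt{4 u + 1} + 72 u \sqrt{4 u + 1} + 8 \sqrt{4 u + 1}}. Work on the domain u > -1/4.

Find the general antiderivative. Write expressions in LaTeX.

F(u) = \frac{5 \sqrt{2 u + \frac{1}{2}}}{72 u^{2} + 48 u + 8} + C

f has the shape v'r + vr' for v = \frac{5}{8 \left(3 u + 1\right)^{2}} and r = \sqrt{2 u + \frac{1}{2}} — it is the derivative of the product v*r.
Check: d/du[\frac{5 \sqrt{2 u + \frac{1}{2}}}{72 u^{2} + 48 u + 8}] = \frac{- 45 u - 10}{108 \sqrt{2} u^{3} \sqrt{4 u + 1} + 108 \sqrt{2} u^{2} \sqrt{4 u + 1} + 36 \sqrt{2} u \sqrt{4 u + 1} + 4 \sqrt{2} \sqrt{4 u + 1}}, which equals f(u).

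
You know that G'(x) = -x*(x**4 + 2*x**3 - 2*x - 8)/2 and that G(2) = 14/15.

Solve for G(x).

Whatever form G(x) takes, its d/dx must return the stated G'(x).
A general antiderivative is -x**6/12 - x**5/5 + x**3/3 + 2*x**2 + C.
The condition gives C = 14/15 - (-16/15) = 2.
So G(x) = -x**6/12 - x**5/5 + x**3/3 + 2*x**2 + 2.
Check: d/dx[-x**6/12 - x**5/5 + x**3/3 + 2*x**2 + 2] = -x**5/2 - x**4 + x**2 + 4*x, which equals G'(x).

G(x) = -x**6/12 - x**5/5 + x**3/3 + 2*x**2 + 2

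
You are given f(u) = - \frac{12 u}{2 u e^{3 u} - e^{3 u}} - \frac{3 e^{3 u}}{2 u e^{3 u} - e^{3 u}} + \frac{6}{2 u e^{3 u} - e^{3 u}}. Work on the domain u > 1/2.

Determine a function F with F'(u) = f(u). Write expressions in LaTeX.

The integrand splits into summands that can be handled one at a time.
Check: d/du[\frac{\left(- 3 e^{3 u} \log{\left(2 u - 1 \right)} + 4\right) e^{- 3 u}}{2}] = \frac{- 12 u - 3 e^{3 u} + 6}{2 u e^{3 u} - e^{3 u}}, which equals f(u).

An antiderivative is F(u) = \frac{\left(- 3 e^{3 u} \log{\left(2 u - 1 \right)} + 4\right) e^{- 3 u}}{2}.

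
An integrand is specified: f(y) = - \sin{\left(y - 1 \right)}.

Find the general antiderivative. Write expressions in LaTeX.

F(y) = \cos{\left(y - 1 \right)} + C

Recover f(y) by differentiating a candidate F(y); any mismatch rules it out.
Check: d/dy[\cos{\left(y - 1 \right)}] = - \sin{\left(y - 1 \right)} = f(y).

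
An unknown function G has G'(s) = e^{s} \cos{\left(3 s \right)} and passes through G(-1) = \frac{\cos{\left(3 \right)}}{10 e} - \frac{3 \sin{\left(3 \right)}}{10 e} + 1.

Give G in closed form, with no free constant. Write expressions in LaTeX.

G(s) = \frac{3 e^{s} \sin{\left(3 s \right)} + e^{s} \cos{\left(3 s \right)} + 10}{10}

Any candidate G(s) must reproduce the stated G'(s) exactly.
A general antiderivative is \frac{3 e^{s} \sin{\left(3 s \right)}}{10} + \frac{e^{s} \cos{\left(3 s \right)}}{10} + C.
The condition gives C = \frac{\cos{\left(3 \right)}}{10 e} - \frac{3 \sin{\left(3 \right)}}{10 e} + 1 - (\frac{\cos{\left(3 \right)}}{10 e} - \frac{3 \sin{\left(3 \right)}}{10 e}) = 1.
So G(s) = \frac{3 e^{s} \sin{\left(3 s \right)} + e^{s} \cos{\left(3 s \right)} + 10}{10}.
Check: d/ds[\frac{3 e^{s} \sin{\left(3 s \right)} + e^{s} \cos{\left(3 s \right)} + 10}{10}] = e^{s} \cos{\left(3 s \right)} = G'(s).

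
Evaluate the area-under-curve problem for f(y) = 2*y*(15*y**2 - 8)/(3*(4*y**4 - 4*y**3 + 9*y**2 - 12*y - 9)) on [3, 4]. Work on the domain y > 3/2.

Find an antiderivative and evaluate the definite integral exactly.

The denominator factors as 3*(2*y - 3)*(2*y + 1)*(y**2 + 3); partial fractions split f into directly integrable pieces: 106*(5*y + 4)/(273*(y**2 + 3)) - 17/(156*(2*y + 1)) + 103/(84*(2*y - 3)).
F(y) = (4017*log(y - 3/2) - 357*log(y + 1/2) + 6360*log(y**2 + 3) + 3392*sqrt(3)*atan(sqrt(3)*y/3))/6552 is an antiderivative of f.
Check: d/dy[(4017*log(y - 3/2) - 357*log(y + 1/2) + 6360*log(y**2 + 3) + 3392*sqrt(3)*atan(sqrt(3)*y/3))/6552] = (30*y**3 - 16*y)/(12*y**4 - 12*y**3 + 27*y**2 - 36*y - 27), which equals f(y).
F(4) = -17*log(9/2)/312 + 103*log(5/2)/168 + 424*sqrt(3)*atan(4*sqrt(3)/3)/819 + 265*log(19)/273; F(3) = -17*log(7/2)/312 + 103*log(3/2)/168 + 424*sqrt(3)*pi/2457 + 265*log(12)/273.
Integral = F(4) - F(3) = -265*log(12)/273 - 424*sqrt(3)*pi/2457 - 103*log(3/2)/168 - 17*log(9/2)/312 + 17*log(7/2)/312 + 103*log(5/2)/168 + 424*sqrt(3)*atan(4*sqrt(3)/3)/819 + 265*log(19)/273.

Antiderivative: F(y) = (4017*log(y - 3/2) - 357*log(y + 1/2) + 6360*log(y**2 + 3) + 3392*sqrt(3)*atan(sqrt(3)*y/3))/6552; value = -265*log(12)/273 - 424*sqrt(3)*pi/2457 - 103*log(3/2)/168 - 17*log(9/2)/312 + 17*log(7/2)/312 + 103*log(5/2)/168 + 424*sqrt(3)*atan(4*sqrt(3)/3)/819 + 265*log(19)/273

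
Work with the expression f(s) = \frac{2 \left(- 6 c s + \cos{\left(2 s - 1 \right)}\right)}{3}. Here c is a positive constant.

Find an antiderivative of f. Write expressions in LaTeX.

An antiderivative is F(s) = - 2 c s^{2} + \frac{\sin{\left(2 s - 1 \right)}}{3}.

Recover f(s) by differentiating a candidate F(s); any mismatch rules it out.
Check: d/ds[- 2 c s^{2} + \frac{\sin{\left(2 s - 1 \right)}}{3}] = - 4 c s + \frac{2 \cos{\left(2 s - 1 \right)}}{3}, which equals f(s).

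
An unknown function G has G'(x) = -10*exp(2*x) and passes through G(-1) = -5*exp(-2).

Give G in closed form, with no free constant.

Whatever form G(x) takes, its d/dx must return the stated G'(x).
A general antiderivative is -5*exp(2*x) + C.
The condition gives C = -5*exp(-2) - (-5*exp(-2)) = 0.
So G(x) = -5*exp(2*x).
Check: d/dx[-5*exp(2*x)] = -10*exp(2*x) = G'(x).

G(x) = -5*exp(2*x)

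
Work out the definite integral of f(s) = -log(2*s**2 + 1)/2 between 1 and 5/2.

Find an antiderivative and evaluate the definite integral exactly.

Any candidate F(s) must reproduce f(s) exactly when differentiated.
F(s) = -s*log(2*s**2 + 1)/2 + s - sqrt(2)*atan(sqrt(2)*s)/2 is an antiderivative of f.
Check: d/ds[-s*log(2*s**2 + 1)/2 + s - sqrt(2)*atan(sqrt(2)*s)/2] = -log(2*s**2 + 1)/2 = f(s).
F(5/2) = -5*log(27/2)/4 - sqrt(2)*atan(5*sqrt(2)/2)/2 + 5/2; F(1) = -sqrt(2)*atan(sqrt(2))/2 - log(3)/2 + 1.
Integral = F(5/2) - F(1) = -5*log(27/2)/4 - sqrt(2)*atan(5*sqrt(2)/2)/2 + log(3)/2 + sqrt(2)*atan(sqrt(2))/2 + 3/2.

Antiderivative: F(s) = -s*log(2*s**2 + 1)/2 + s - sqrt(2)*atan(sqrt(2)*s)/2; value = -5*log(27/2)/4 - sqrt(2)*atan(5*sqrt(2)/2)/2 + log(3)/2 + sqrt(2)*atan(sqrt(2))/2 + 3/2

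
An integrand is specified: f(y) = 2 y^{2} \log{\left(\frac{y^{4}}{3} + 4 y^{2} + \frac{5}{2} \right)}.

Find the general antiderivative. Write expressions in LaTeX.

Whatever form F(y) takes, F'(y) = f(y) is non-negotiable.
Check: d/dy[\frac{2 y^{3} \log{\left(\frac{y^{4}}{3} + 4 y^{2} + \frac{5}{2} \right)}}{3} - \frac{8 y^{3}}{9} + 16 y - 2 \sqrt{324 - \frac{91 \sqrt{114}}{3}} \operatorname{atan}{\left(\frac{10 \sqrt{3} y}{\sqrt{114} \sqrt{972 - 91 \sqrt{114}} + 12 \sqrt{972 - 91 \sqrt{114}}} \right)} + 2 \sqrt{\frac{91 \sqrt{114}}{3} + 324} \operatorname{atan}{\left(\frac{10 \sqrt{3} y}{- 12 \sqrt{91 \sqrt{114} + 972} + \sqrt{114} \sqrt{91 \sqrt{114} + 972}} \right)}] = 2 y^{2} \log{\left(\frac{y^{4}}{3} + 4 y^{2} + \frac{5}{2} \right)} = f(y).

F(y) = \frac{2 y^{3} \log{\left(\frac{y^{4}}{3} + 4 y^{2} + \frac{5}{2} \right)}}{3} - \frac{8 y^{3}}{9} + 16 y - 2 \sqrt{324 - \frac{91 \sqrt{114}}{3}} \operatorname{atan}{\left(\frac{10 \sqrt{3} y}{\sqrt{114} \sqrt{972 - 91 \sqrt{114}} + 12 \sqrt{972 - 91 \sqrt{114}}} \right)} + 2 \sqrt{\frac{91 \sqrt{114}}{3} + 324} \operatorname{atan}{\left(\frac{10 \sqrt{3} y}{- 12 \sqrt{91 \sqrt{114} + 972} + \sqrt{114} \sqrt{91 \sqrt{114} + 972}} \right)} + C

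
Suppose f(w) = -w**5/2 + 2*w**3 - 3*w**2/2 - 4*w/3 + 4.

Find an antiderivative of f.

The integrand splits into summands that can be handled one at a time.
Check: d/dw[-w**6/12 + w**4/2 - w**3/2 - 2*w**2/3 + 4*w] = -w**5/2 + 2*w**3 - 3*w**2/2 - 4*w/3 + 4 = f(w).

An antiderivative is F(w) = -w**6/12 + w**4/2 - w**3/2 - 2*w**2/3 + 4*w.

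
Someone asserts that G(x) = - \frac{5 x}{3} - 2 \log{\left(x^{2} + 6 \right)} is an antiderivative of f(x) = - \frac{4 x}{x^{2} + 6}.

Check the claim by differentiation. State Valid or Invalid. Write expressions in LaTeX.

Invalid: d/dx[G] - f = - \frac{5}{3}, which is not 0.

d/dx[G] = \frac{- 5 x^{2} - 12 x - 30}{3 x^{2} + 18}
d/dx[G] - f(x) = - \frac{5}{3} != 0.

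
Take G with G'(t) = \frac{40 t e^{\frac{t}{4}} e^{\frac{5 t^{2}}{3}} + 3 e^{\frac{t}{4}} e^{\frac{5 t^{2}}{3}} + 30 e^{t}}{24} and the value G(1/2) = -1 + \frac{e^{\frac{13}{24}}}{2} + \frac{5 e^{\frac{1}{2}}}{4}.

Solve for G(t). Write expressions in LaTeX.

G(t) = \frac{e^{\frac{t}{4}} e^{\frac{5 t^{2}}{3}}}{2} + \frac{5 e^{t}}{4} - 1

Since d/dt undoes antidifferentiation here, G(t) must give back the stated G'(t).
A general antiderivative is \frac{5 e^{t}}{4} + \frac{e^{\frac{5 t^{2}}{3} + \frac{t}{4}}}{2} + C.
The condition gives C = -1 + \frac{e^{\frac{13}{24}}}{2} + \frac{5 e^{\frac{1}{2}}}{4} - (\frac{e^{\frac{13}{24}}}{2} + \frac{5 e^{\frac{1}{2}}}{4}) = -1.
So G(t) = \frac{e^{\frac{t}{4}} e^{\frac{5 t^{2}}{3}}}{2} + \frac{5 e^{t}}{4} - 1.
Check: d/dt[\frac{e^{\frac{t}{4}} e^{\frac{5 t^{2}}{3}}}{2} + \frac{5 e^{t}}{4} - 1] = \frac{5 t e^{\frac{t}{4}} e^{\frac{5 t^{2}}{3}}}{3} + \frac{e^{\frac{t}{4}} e^{\frac{5 t^{2}}{3}}}{8} + \frac{5 e^{t}}{4}, which equals G'(t).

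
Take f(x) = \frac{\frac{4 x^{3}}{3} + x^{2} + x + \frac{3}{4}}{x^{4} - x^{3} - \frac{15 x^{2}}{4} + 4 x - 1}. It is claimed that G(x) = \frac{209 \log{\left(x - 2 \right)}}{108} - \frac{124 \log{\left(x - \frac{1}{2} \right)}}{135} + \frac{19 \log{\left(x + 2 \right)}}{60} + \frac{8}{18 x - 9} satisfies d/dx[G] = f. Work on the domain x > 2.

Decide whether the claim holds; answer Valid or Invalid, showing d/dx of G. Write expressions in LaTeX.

Valid - the claim checks out under differentiation.

d/dx[G] = \frac{16 x^{3} + 12 x^{2} + 12 x + 9}{12 x^{4} - 12 x^{3} - 45 x^{2} + 48 x - 12}
This equals f(x) exactly, so the claim holds.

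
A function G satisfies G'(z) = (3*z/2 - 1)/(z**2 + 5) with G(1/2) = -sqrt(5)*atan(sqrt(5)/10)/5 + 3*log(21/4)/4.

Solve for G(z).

G(z) = (15*log(z**2 + 5) - 4*sqrt(5)*atan(sqrt(5)*z/5))/20

A candidate passes only if d/dz[G] lands on the given G'(z) exactly.
A general antiderivative is 3*log(z**2 + 5)/4 - sqrt(5)*atan(sqrt(5)*z/5)/5 + C.
The condition gives C = -sqrt(5)*atan(sqrt(5)/10)/5 + 3*log(21/4)/4 - (-sqrt(5)*atan(sqrt(5)/10)/5 + 3*log(21/4)/4) = 0.
So G(z) = (15*log(z**2 + 5) - 4*sqrt(5)*atan(sqrt(5)*z/5))/20.
Check: d/dz[(15*log(z**2 + 5) - 4*sqrt(5)*atan(sqrt(5)*z/5))/20] = (3*z - 2)/(2*z**2 + 10), which equals G'(z).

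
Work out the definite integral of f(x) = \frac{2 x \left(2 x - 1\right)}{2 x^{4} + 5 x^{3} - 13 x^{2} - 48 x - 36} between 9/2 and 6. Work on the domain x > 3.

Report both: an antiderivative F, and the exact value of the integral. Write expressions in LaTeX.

Antiderivative: F(x) = \frac{2 \log{\left(x - 3 \right)}}{15} - \frac{16 \log{\left(x + \frac{3}{2} \right)}}{3} + \frac{26 \log{\left(x + 2 \right)}}{5} - \frac{4}{x + 2}; value = - \frac{16 \log{\left(\frac{15}{2} \right)}}{3} - \frac{26 \log{\left(\frac{13}{2} \right)}}{5} - \frac{2 \log{\left(\frac{3}{2} \right)}}{15} + \frac{3}{26} + \frac{2 \log{\left(3 \right)}}{15} + \frac{16 \log{\left(6 \right)}}{3} + \frac{26 \log{\left(8 \right)}}{5}

The denominator factors as \left(x - 3\right) \left(x + 2\right)^{2} \left(2 x + 3\right); partial fractions split f into directly integrable pieces: - \frac{32}{3 \left(2 x + 3\right)} + \frac{26}{5 \left(x + 2\right)} + \frac{4}{\left(x + 2\right)^{2}} + \frac{2}{15 \left(x - 3\right)}.
F(x) = \frac{2 \log{\left(x - 3 \right)}}{15} - \frac{16 \log{\left(x + \frac{3}{2} \right)}}{3} + \frac{26 \log{\left(x + 2 \right)}}{5} - \frac{4}{x + 2} is an antiderivative of f.
Check: d/dx[\frac{2 \log{\left(x - 3 \right)}}{15} - \frac{16 \log{\left(x + \frac{3}{2} \right)}}{3} + \frac{26 \log{\left(x + 2 \right)}}{5} - \frac{4}{x + 2}] = \frac{4 x^{2} - 2 x}{2 x^{4} + 5 x^{3} - 13 x^{2} - 48 x - 36}, which equals f(x).
F(6) = - \frac{16 \log{\left(\frac{15}{2} \right)}}{3} - \frac{1}{2} + \frac{2 \log{\left(3 \right)}}{15} + \frac{26 \log{\left(8 \right)}}{5}; F(9/2) = - \frac{16 \log{\left(6 \right)}}{3} - \frac{8}{13} + \frac{2 \log{\left(\frac{3}{2} \right)}}{15} + \frac{26 \log{\left(\frac{13}{2} \right)}}{5}.
Integral = F(6) - F(9/2) = - \frac{16 \log{\left(\frac{15}{2} \right)}}{3} - \frac{26 \log{\left(\frac{13}{2} \right)}}{5} - \frac{2 \log{\left(\frac{3}{2} \right)}}{15} + \frac{3}{26} + \frac{2 \log{\left(3 \right)}}{15} + \frac{16 \log{\left(6 \right)}}{3} + \frac{26 \log{\left(8 \right)}}{5}.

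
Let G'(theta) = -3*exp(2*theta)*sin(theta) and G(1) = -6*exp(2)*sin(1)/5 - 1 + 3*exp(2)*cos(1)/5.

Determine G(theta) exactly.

The proposed G(theta) is checked by its d/dtheta: the result must match the given G'(theta).
A general antiderivative is -6*exp(2*theta)*sin(theta)/5 + 3*exp(2*theta)*cos(theta)/5 + C.
The condition gives C = -6*exp(2)*sin(1)/5 - 1 + 3*exp(2)*cos(1)/5 - (-6*exp(2)*sin(1)/5 + 3*exp(2)*cos(1)/5) = -1.
So G(theta) = -6*exp(2*theta)*sin(theta)/5 + 3*exp(2*theta)*cos(theta)/5 - 1.
Check: d/dtheta[-6*exp(2*theta)*sin(theta)/5 + 3*exp(2*theta)*cos(theta)/5 - 1] = -3*exp(2*theta)*sin(theta) = G'(theta).

G(theta) = -6*exp(2*theta)*sin(theta)/5 + 3*exp(2*theta)*cos(theta)/5 - 1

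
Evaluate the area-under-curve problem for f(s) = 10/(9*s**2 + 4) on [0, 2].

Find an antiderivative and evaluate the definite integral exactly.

A candidate is checked by its d/ds: the result must match f(s).
F(s) = 5*atan(3*s/2)/3 is an antiderivative of f.
Check: d/ds[5*atan(3*s/2)/3] = 10/(9*s**2 + 4) = f(s).
F(2) = 5*atan(3)/3; F(0) = 0.
Integral = F(2) - F(0) = 5*atan(3)/3.

Antiderivative: F(s) = 5*atan(3*s/2)/3; value = 5*atan(3)/3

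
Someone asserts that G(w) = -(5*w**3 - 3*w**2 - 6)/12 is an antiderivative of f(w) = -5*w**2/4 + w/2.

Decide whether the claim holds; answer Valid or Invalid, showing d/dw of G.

d/dw[G] = -5*w**2/4 + w/2
This equals f(w) exactly, so the claim holds.

Valid - the claim checks out under differentiation.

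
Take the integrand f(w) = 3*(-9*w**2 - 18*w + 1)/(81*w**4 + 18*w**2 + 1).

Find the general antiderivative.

Recognize the product-rule pattern: f = u'v + uv' with u = 1/(3*w**2 + 1/3), v = w + 1, so integration by parts undoes it.
Check: d/dw[(w + 1)/(3*w**2 + 1/3)] = (-27*w**2 - 54*w + 3)/(81*w**4 + 18*w**2 + 1), which equals f(w).

F(w) = (w + 1)/(3*w**2 + 1/3) + C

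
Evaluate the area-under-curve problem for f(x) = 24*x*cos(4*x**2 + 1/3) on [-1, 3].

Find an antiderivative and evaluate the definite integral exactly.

The substitution u = 4*x**2 + 1/3 works: f is exactly (dF/du)*(du/dx) for that inner function.
F(x) = 3*sin(4*x**2 + 1/3) is an antiderivative of f.
Check: d/dx[3*sin(4*x**2 + 1/3)] = 24*x*cos(4*x**2 + 1/3) = f(x).
F(3) = 3*sin(109/3); F(-1) = 3*sin(13/3).
Integral = F(3) - F(-1) = 3*sin(109/3) - 3*sin(13/3).

Antiderivative: F(x) = 3*sin(4*x**2 + 1/3); value = 3*sin(109/3) - 3*sin(13/3)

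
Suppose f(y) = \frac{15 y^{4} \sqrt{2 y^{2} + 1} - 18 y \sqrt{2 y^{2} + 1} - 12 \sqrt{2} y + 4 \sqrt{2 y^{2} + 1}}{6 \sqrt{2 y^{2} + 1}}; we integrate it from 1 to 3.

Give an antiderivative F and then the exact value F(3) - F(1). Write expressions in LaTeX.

A candidate is checked by its d/dy: the result must match f(y).
F(y) = \frac{3 y^{5} - 9 y^{2} + 4 y - 6 \sqrt{2} \sqrt{2 y^{2} + 1} - 8}{6} is an antiderivative of f.
Check: d/dy[\frac{3 y^{5} - 9 y^{2} + 4 y - 6 \sqrt{2} \sqrt{2 y^{2} + 1} - 8}{6}] = \frac{15 y^{4} \sqrt{2 y^{2} + 1} - 18 y \sqrt{2 y^{2} + 1} - 12 \sqrt{2} y + 4 \sqrt{2 y^{2} + 1}}{6 \sqrt{2 y^{2} + 1}} = f(y).
F(3) = \frac{326}{3} - \sqrt{38}; F(1) = - \sqrt{6} - \frac{5}{3}.
Integral = F(3) - F(1) = - \sqrt{38} + \sqrt{6} + \frac{331}{3}.

Antiderivative: F(y) = \frac{3 y^{5} - 9 y^{2} + 4 y - 6 \sqrt{2} \sqrt{2 y^{2} + 1} - 8}{6}; value = - \sqrt{38} + \sqrt{6} + \frac{331}{3}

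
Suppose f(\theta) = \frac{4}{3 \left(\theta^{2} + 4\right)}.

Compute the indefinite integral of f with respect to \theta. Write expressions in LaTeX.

F(\theta) = \frac{2 \operatorname{atan}{\left(\frac{\theta}{2} \right)}}{3} + C

Any candidate F(\theta) must reproduce f(\theta) exactly when differentiated.
Check: d/d\theta[\frac{2 \operatorname{atan}{\left(\frac{\theta}{2} \right)}}{3}] = \frac{4}{3 \theta^{2} + 12}, which equals f(\theta).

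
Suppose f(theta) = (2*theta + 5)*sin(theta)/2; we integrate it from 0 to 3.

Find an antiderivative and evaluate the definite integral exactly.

Check any antiderivative F(theta) by computing F'(theta) and comparing it with f(theta).
F(theta) = -theta*cos(theta) + sin(theta) - 5*cos(theta)/2 is an antiderivative of f.
Check: d/dtheta[-theta*cos(theta) + sin(theta) - 5*cos(theta)/2] = theta*sin(theta) + 5*sin(theta)/2, which equals f(theta).
F(3) = sin(3) - 11*cos(3)/2; F(0) = -5/2.
Integral = F(3) - F(0) = sin(3) + 5/2 - 11*cos(3)/2.

Antiderivative: F(theta) = -theta*cos(theta) + sin(theta) - 5*cos(theta)/2; value = sin(3) + 5/2 - 11*cos(3)/2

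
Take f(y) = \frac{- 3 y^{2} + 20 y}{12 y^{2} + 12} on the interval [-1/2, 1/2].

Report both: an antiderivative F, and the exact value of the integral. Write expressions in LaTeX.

Antiderivative: F(y) = - \frac{y}{4} + \frac{5 \log{\left(y^{2} + 1 \right)}}{6} + \frac{\operatorname{atan}{\left(y \right)}}{4}; value = - \frac{1}{4} + \frac{\operatorname{atan}{\left(\frac{1}{2} \right)}}{2}

Differentiate the proposed F(y) back; it has to land on f(y) exactly.
F(y) = - \frac{y}{4} + \frac{5 \log{\left(y^{2} + 1 \right)}}{6} + \frac{\operatorname{atan}{\left(y \right)}}{4} is an antiderivative of f.
Check: d/dy[- \frac{y}{4} + \frac{5 \log{\left(y^{2} + 1 \right)}}{6} + \frac{\operatorname{atan}{\left(y \right)}}{4}] = \frac{- 3 y^{2} + 20 y}{12 y^{2} + 12} = f(y).
F(1/2) = - \frac{1}{8} + \frac{\operatorname{atan}{\left(\frac{1}{2} \right)}}{4} + \frac{5 \log{\left(\frac{5}{4} \right)}}{6}; F(-1/2) = - \frac{\operatorname{atan}{\left(\frac{1}{2} \right)}}{4} + \frac{1}{8} + \frac{5 \log{\left(\frac{5}{4} \right)}}{6}.
Integral = F(1/2) - F(-1/2) = - \frac{1}{4} + \frac{\operatorname{atan}{\left(\frac{1}{2} \right)}}{2}.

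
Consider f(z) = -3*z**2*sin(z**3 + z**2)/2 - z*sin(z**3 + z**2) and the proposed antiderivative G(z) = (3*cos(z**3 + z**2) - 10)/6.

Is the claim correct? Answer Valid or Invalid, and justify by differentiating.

d/dz[G] = -3*z**2*sin(z**3 + z**2)/2 - z*sin(z**3 + z**2)
This equals f(z) exactly, so the claim holds.

Valid - differentiating G returns exactly f.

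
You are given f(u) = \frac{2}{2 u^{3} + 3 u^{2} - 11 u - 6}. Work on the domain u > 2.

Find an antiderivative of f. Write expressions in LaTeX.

Factor the denominator (\left(u - 2\right) \left(u + 3\right) \left(2 u + 1\right)) and decompose: f = - \frac{8}{25 \left(2 u + 1\right)} + \frac{2}{25 \left(u + 3\right)} + \frac{2}{25 \left(u - 2\right)}; each piece integrates to a log, atan, or power term.
Check: d/du[- \frac{2 \left(2 \log{\left(2 u + 1 \right)} - \log{\left(u^{2} + u - 6 \right)}\right)}{25}] = \frac{2}{2 u^{3} + 3 u^{2} - 11 u - 6} = f(u).

An antiderivative is F(u) = - \frac{2 \left(2 \log{\left(2 u + 1 \right)} - \log{\left(u^{2} + u - 6 \right)}\right)}{25}.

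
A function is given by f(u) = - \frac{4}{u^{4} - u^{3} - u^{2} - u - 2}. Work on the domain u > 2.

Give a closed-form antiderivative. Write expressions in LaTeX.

An antiderivative is F(u) = - \frac{4 \log{\left(u - 2 \right)}}{15} + \frac{2 \log{\left(u + 1 \right)}}{3} - \frac{\log{\left(u^{2} + 1 \right)}}{5} + \frac{6 \operatorname{atan}{\left(u \right)}}{5}.

Factor the denominator (\left(u - 2\right) \left(u + 1\right) \left(u^{2} + 1\right)) and decompose: f = - \frac{2 \left(u - 3\right)}{5 \left(u^{2} + 1\right)} + \frac{2}{3 \left(u + 1\right)} - \frac{4}{15 \left(u - 2\right)}; each piece integrates to a log, atan, or power term.
Check: d/du[- \frac{4 \log{\left(u - 2 \right)}}{15} + \frac{2 \log{\left(u + 1 \right)}}{3} - \frac{\log{\left(u^{2} + 1 \right)}}{5} + \frac{6 \operatorname{atan}{\left(u \right)}}{5}] = - \frac{4}{u^{4} - u^{3} - u^{2} - u - 2} = f(u).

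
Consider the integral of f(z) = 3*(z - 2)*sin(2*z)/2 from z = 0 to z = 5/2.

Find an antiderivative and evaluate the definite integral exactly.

Antiderivative: F(z) = -3*z*cos(2*z)/4 + 3*sin(2*z)/8 + 3*cos(2*z)/2; value = -3/2 + 3*sin(5)/8 - 3*cos(5)/8

An antiderivative F(z) passes only if d/dz[F] lands on f(z) exactly.
F(z) = -3*z*cos(2*z)/4 + 3*sin(2*z)/8 + 3*cos(2*z)/2 is an antiderivative of f.
Check: d/dz[-3*z*cos(2*z)/4 + 3*sin(2*z)/8 + 3*cos(2*z)/2] = 3*z*sin(2*z)/2 - 3*sin(2*z), which equals f(z).
F(5/2) = 3*sin(5)/8 - 3*cos(5)/8; F(0) = 3/2.
Integral = F(5/2) - F(0) = -3/2 + 3*sin(5)/8 - 3*cos(5)/8.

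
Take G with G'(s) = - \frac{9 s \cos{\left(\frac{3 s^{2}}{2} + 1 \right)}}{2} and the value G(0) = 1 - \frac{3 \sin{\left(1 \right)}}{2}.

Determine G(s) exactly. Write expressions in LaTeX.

G(s) = 1 - \frac{3 \sin{\left(\frac{3 s^{2}}{2} + 1 \right)}}{2}

G'(s) matches the chain-rule pattern g'(h)*h' with inner function h(s) = \frac{3 s^{2}}{2} + 1; substituting u = h(s) collapses the integral.
A general antiderivative is - \frac{3 \sin{\left(\frac{3 s^{2}}{2} + 1 \right)}}{2} + C.
The condition gives C = 1 - \frac{3 \sin{\left(1 \right)}}{2} - (- \frac{3 \sin{\left(1 \right)}}{2}) = 1.
So G(s) = 1 - \frac{3 \sin{\left(\frac{3 s^{2}}{2} + 1 \right)}}{2}.
Check: d/ds[1 - \frac{3 \sin{\left(\frac{3 s^{2}}{2} + 1 \right)}}{2}] = - \frac{9 s \cos{\left(\frac{3 s^{2}}{2} + 1 \right)}}{2} = G'(s).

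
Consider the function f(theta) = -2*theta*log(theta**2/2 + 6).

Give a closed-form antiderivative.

An antiderivative is F(theta) = -theta**2*log(theta**2/2 + 6) + theta**2 - 12*log(theta**2 + 12).

Check any antiderivative F(theta) by computing F'(theta) and comparing it with f(theta).
Check: d/dtheta[-theta**2*log(theta**2/2 + 6) + theta**2 - 12*log(theta**2 + 12)] = -2*theta*log(theta**2/2 + 6) = f(theta).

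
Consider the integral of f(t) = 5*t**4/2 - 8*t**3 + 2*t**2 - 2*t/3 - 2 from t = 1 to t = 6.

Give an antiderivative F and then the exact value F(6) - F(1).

Integrate term by term and add the pieces.
F(t) = t**5/2 - 2*t**4 + 2*t**3/3 - t**2/3 - 2*t is an antiderivative of f.
Check: d/dt[t**5/2 - 2*t**4 + 2*t**3/3 - t**2/3 - 2*t] = 5*t**4/2 - 8*t**3 + 2*t**2 - 2*t/3 - 2 = f(t).
F(6) = 1416; F(1) = -19/6.
Integral = F(6) - F(1) = 8515/6.

Antiderivative: F(t) = t**5/2 - 2*t**4 + 2*t**3/3 - t**2/3 - 2*t; value = 8515/6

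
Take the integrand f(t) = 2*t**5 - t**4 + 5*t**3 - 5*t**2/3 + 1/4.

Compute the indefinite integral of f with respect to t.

F(t) = t**6/3 - t**5/5 + 5*t**4/4 - 5*t**3/9 + t/4 + C

Integrate term by term and add the pieces.
Check: d/dt[t**6/3 - t**5/5 + 5*t**4/4 - 5*t**3/9 + t/4] = 2*t**5 - t**4 + 5*t**3 - 5*t**2/3 + 1/4 = f(t).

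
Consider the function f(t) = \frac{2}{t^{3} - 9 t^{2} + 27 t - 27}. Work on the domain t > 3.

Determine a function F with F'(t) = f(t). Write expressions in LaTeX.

Whatever form F(t) takes, F'(t) = f(t) is non-negotiable.
Check: d/dt[- \frac{1}{t^{2} - 6 t + 9}] = \frac{2}{t^{3} - 9 t^{2} + 27 t - 27} = f(t).

An antiderivative is F(t) = - \frac{1}{t^{2} - 6 t + 9}.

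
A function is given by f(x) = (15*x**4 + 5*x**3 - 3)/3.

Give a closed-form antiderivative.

Since d/dx undoes antidifferentiation here, F'(x) = f(x) is required of F(x).
Check: d/dx[x*(12*x**4 + 5*x**3 - 12)/12] = 5*x**4 + 5*x**3/3 - 1, which equals f(x).

An antiderivative is F(x) = x*(12*x**4 + 5*x**3 - 12)/12.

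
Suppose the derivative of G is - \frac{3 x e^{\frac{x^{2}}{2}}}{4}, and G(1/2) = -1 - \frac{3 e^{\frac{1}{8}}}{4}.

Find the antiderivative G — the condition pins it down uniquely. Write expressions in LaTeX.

G(x) = - \frac{3 e^{\frac{x^{2}}{2}}}{4} - 1

The substitution u = \frac{x^{2}}{2} works: G'(x) is exactly (dG/du)*(du/dx) for that inner function.
A general antiderivative is - \frac{3 e^{\frac{x^{2}}{2}}}{4} + C.
The condition gives C = -1 - \frac{3 e^{\frac{1}{8}}}{4} - (- \frac{3 e^{\frac{1}{8}}}{4}) = -1.
So G(x) = - \frac{3 e^{\frac{x^{2}}{2}}}{4} - 1.
Check: d/dx[- \frac{3 e^{\frac{x^{2}}{2}}}{4} - 1] = - \frac{3 x e^{\frac{x^{2}}{2}}}{4} = G'(x).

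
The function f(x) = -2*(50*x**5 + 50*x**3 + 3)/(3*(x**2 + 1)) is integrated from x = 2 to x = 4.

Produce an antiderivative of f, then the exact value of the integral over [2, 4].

Differentiate the proposed F(x) back; it has to land on f(x) exactly.
F(x) = -(25*x**4 + 6*atan(x))/3 is an antiderivative of f.
Check: d/dx[-(25*x**4 + 6*atan(x))/3] = (-100*x**5 - 100*x**3 - 6)/(3*x**2 + 3), which equals f(x).
F(4) = -6400/3 - 2*atan(4); F(2) = -400/3 - 2*atan(2).
Integral = F(4) - F(2) = -2000 - 2*atan(4) + 2*atan(2).

Antiderivative: F(x) = -(25*x**4 + 6*atan(x))/3; value = -2000 - 2*atan(4) + 2*atan(2)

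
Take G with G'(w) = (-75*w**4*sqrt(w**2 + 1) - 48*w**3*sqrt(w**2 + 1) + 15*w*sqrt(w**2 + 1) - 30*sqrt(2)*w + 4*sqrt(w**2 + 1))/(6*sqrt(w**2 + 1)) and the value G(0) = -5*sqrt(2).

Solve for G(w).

G(w) = -5*w**5/2 - 2*w**4 + 5*w**2/4 + 2*w/3 - 5*sqrt(2)*sqrt(w**2 + 1)

Differentiate the proposed G(w) back; it has to land on the given G'(w).
A general antiderivative is -5*w**5/2 - 2*w**4 + 5*w**2/4 + 2*w/3 - 5*sqrt(2*w**2 + 2) + C.
The condition gives C = -5*sqrt(2) - (-5*sqrt(2)) = 0.
So G(w) = -5*w**5/2 - 2*w**4 + 5*w**2/4 + 2*w/3 - 5*sqrt(2)*sqrt(w**2 + 1).
Check: d/dw[-5*w**5/2 - 2*w**4 + 5*w**2/4 + 2*w/3 - 5*sqrt(2)*sqrt(w**2 + 1)] = (-75*w**4*sqrt(w**2 + 1) - 48*w**3*sqrt(w**2 + 1) + 15*w*sqrt(w**2 + 1) - 30*sqrt(2)*w + 4*sqrt(w**2 + 1))/(6*sqrt(w**2 + 1)) = G'(w).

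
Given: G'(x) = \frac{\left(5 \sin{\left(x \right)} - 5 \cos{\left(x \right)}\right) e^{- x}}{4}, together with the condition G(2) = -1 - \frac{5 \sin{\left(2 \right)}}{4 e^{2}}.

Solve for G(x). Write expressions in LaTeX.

G'(x) has the shape u'v + uv' for u = - \frac{5 e^{- x}}{4} and v = \sin{\left(x \right)} — it is the derivative of the product u*v.
A general antiderivative is - \frac{5 e^{- x} \sin{\left(x \right)}}{4} + C.
The condition gives C = -1 - \frac{5 \sin{\left(2 \right)}}{4 e^{2}} - (- \frac{5 \sin{\left(2 \right)}}{4 e^{2}}) = -1.
So G(x) = -1 - \frac{5 e^{- x} \sin{\left(x \right)}}{4}.
Check: d/dx[-1 - \frac{5 e^{- x} \sin{\left(x \right)}}{4}] = \frac{\left(5 \sin{\left(x \right)} - 5 \cos{\left(x \right)}\right) e^{- x}}{4} = G'(x).

G(x) = -1 - \frac{5 e^{- x} \sin{\left(x \right)}}{4}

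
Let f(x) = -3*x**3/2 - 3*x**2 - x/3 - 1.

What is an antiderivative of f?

The integrand splits into summands that can be handled one at a time.
Check: d/dx[-3*x**4/8 - x**3 - x**2/6 - x] = -3*x**3/2 - 3*x**2 - x/3 - 1 = f(x).

An antiderivative is F(x) = -3*x**4/8 - x**3 - x**2/6 - x.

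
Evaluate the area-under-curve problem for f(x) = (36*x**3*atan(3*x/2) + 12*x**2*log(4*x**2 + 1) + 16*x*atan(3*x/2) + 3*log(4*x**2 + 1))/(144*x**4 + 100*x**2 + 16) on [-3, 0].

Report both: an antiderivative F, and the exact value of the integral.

f has the shape u'v + uv' for u = atan(3*x/2)/8 and v = log(4*x**2 + 1) — it is the derivative of the product u*v.
F(x) = log(4*x**2 + 1)*atan(3*x/2)/8 is an antiderivative of f.
Check: d/dx[log(4*x**2 + 1)*atan(3*x/2)/8] = (36*x**3*atan(3*x/2) + 12*x**2*log(4*x**2 + 1) + 16*x*atan(3*x/2) + 3*log(4*x**2 + 1))/(144*x**4 + 100*x**2 + 16) = f(x).
F(0) = 0; F(-3) = -log(37)*atan(9/2)/8.
Integral = F(0) - F(-3) = log(37)*atan(9/2)/8.

Antiderivative: F(x) = log(4*x**2 + 1)*atan(3*x/2)/8; value = log(37)*atan(9/2)/8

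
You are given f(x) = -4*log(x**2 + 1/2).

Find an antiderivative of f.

Whatever form F(x) takes, F'(x) = f(x) is non-negotiable.
Check: d/dx[4*(-x*log(x**2 + 1/2) + 2*x - sqrt(2)*atan(sqrt(2)*x))] = -4*log(x**2 + 1/2) = f(x).

An antiderivative is F(x) = 4*(-x*log(x**2 + 1/2) + 2*x - sqrt(2)*atan(sqrt(2)*x)).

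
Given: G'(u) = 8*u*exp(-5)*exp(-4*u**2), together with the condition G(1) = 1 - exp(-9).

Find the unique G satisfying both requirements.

G'(u) matches the chain-rule pattern g'(h)*h' with inner function h(u) = -4*u**2 - 5; substituting w = h(u) collapses the integral.
A general antiderivative is -exp(-4*u**2 - 5) + C.
The condition gives C = 1 - exp(-9) - (-exp(-9)) = 1.
So G(u) = 1 - exp(-4*u**2 - 5).
Check: d/du[1 - exp(-4*u**2 - 5)] = 8*u*exp(-5)*exp(-4*u**2) = G'(u).

G(u) = 1 - exp(-4*u**2 - 5)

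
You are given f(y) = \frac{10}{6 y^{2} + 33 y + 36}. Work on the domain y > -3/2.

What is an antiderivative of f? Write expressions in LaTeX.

Factor the denominator (3 \left(y + 4\right) \left(2 y + 3\right)) and decompose: f = \frac{4}{3 \left(2 y + 3\right)} - \frac{2}{3 \left(y + 4\right)}; each piece integrates to a log, atan, or power term.
Check: d/dy[\frac{2 \log{\left(y + \frac{3}{2} \right)}}{3} - \frac{2 \log{\left(y + 4 \right)}}{3}] = \frac{10}{6 y^{2} + 33 y + 36} = f(y).

An antiderivative is F(y) = \frac{2 \log{\left(y + \frac{3}{2} \right)}}{3} - \frac{2 \log{\left(y + 4 \right)}}{3}.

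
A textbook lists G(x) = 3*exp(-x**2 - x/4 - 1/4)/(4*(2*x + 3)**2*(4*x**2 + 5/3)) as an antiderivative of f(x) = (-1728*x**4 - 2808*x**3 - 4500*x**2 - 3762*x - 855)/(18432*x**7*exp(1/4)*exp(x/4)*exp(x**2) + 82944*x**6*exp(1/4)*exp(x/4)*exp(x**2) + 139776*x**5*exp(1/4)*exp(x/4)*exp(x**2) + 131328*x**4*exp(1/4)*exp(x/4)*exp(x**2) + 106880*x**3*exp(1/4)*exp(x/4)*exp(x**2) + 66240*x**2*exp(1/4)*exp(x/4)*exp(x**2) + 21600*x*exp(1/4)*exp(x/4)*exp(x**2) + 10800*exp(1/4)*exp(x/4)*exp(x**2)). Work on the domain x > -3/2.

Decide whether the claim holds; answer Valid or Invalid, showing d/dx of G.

Valid: G'(x) = f(x).

d/dx[G] = (-1728*x**4 - 2808*x**3 - 4500*x**2 - 3762*x - 855)/(18432*x**7*exp(1/4)*exp(x/4)*exp(x**2) + 82944*x**6*exp(1/4)*exp(x/4)*exp(x**2) + 139776*x**5*exp(1/4)*exp(x/4)*exp(x**2) + 131328*x**4*exp(1/4)*exp(x/4)*exp(x**2) + 106880*x**3*exp(1/4)*exp(x/4)*exp(x**2) + 66240*x**2*exp(1/4)*exp(x/4)*exp(x**2) + 21600*x*exp(1/4)*exp(x/4)*exp(x**2) + 10800*exp(1/4)*exp(x/4)*exp(x**2))
This equals f(x) exactly, so the claim holds.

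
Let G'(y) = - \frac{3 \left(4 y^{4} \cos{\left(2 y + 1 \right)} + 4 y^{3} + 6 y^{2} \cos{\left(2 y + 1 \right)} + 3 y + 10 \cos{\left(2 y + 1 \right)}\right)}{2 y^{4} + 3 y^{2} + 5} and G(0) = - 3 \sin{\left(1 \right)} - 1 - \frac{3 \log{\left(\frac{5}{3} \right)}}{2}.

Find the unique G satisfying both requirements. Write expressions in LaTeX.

G(y) = - \frac{3 \log{\left(\frac{2 y^{4}}{3} + y^{2} + \frac{5}{3} \right)}}{2} - 3 \sin{\left(2 y + 1 \right)} - 1

The proposed G(y) is checked by its d/dy: the result must match the given G'(y).
A general antiderivative is - \frac{3 \log{\left(\frac{2 y^{4}}{3} + y^{2} + \frac{5}{3} \right)}}{2} - 3 \sin{\left(2 y + 1 \right)} + C.
The condition gives C = - 3 \sin{\left(1 \right)} - 1 - \frac{3 \log{\left(\frac{5}{3} \right)}}{2} - (- 3 \sin{\left(1 \right)} - \frac{3 \log{\left(\frac{5}{3} \right)}}{2}) = -1.
So G(y) = - \frac{3 \log{\left(\frac{2 y^{4}}{3} + y^{2} + \frac{5}{3} \right)}}{2} - 3 \sin{\left(2 y + 1 \right)} - 1.
Check: d/dy[- \frac{3 \log{\left(\frac{2 y^{4}}{3} + y^{2} + \frac{5}{3} \right)}}{2} - 3 \sin{\left(2 y + 1 \right)} - 1] = \frac{- 12 y^{4} \cos{\left(2 y + 1 \right)} - 12 y^{3} - 18 y^{2} \cos{\left(2 y + 1 \right)} - 9 y - 30 \cos{\left(2 y + 1 \right)}}{2 y^{4} + 3 y^{2} + 5}, which equals G'(y).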